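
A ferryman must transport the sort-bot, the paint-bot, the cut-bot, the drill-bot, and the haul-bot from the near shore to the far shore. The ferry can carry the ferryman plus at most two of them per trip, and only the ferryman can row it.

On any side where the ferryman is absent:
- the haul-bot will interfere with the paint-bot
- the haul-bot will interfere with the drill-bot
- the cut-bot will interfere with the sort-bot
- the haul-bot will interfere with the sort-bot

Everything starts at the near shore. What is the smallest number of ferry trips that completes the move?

Counting alone: the ferryman can take at most 2 across per trip to the far shore, so moving all 5 needs at least 3 loaded trips out, with a return between consecutive ones — at least 5 crossings.
The plan below uses exactly 5 crossings, so it is optimal:
1. Ferryman goes to the far shore with the haul-bot and the sort-bot.
2. Ferryman goes back to the near shore with the haul-bot.
3. Ferryman goes to the far shore with the drill-bot and the paint-bot.
4. Ferryman goes back to the near shore alone.
5. Ferryman goes to the far shore with the cut-bot and the haul-bot.

5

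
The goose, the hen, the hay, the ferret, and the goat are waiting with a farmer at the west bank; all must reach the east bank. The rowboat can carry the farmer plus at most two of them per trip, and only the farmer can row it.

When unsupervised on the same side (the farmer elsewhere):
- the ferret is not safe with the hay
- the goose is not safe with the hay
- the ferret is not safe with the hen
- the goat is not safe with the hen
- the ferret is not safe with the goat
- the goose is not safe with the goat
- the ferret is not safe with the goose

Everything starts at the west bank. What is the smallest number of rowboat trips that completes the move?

Whatever the first load, the items left behind include a forbidden pair without the farmer. No opening move is safe, so no plan exists.

impossible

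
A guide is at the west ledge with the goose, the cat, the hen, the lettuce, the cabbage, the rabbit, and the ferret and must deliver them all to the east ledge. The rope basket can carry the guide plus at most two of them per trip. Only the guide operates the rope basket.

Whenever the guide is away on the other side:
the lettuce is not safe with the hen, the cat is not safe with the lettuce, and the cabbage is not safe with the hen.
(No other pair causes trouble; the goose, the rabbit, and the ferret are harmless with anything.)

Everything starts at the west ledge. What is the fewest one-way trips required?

7

Counting alone: the guide can take at most 2 across per trip to the east ledge, so moving all 7 needs at least 4 loaded trips out, with a return between consecutive ones — at least 7 crossings.
The plan below uses exactly 7 crossings, so it is optimal:
1. Guide goes to the east ledge with the cat and the hen.
2. Guide goes back to the west ledge alone.
3. Guide goes to the east ledge with the goose.
4. Guide goes back to the west ledge alone.
5. Guide goes to the east ledge with the ferret and the rabbit.
6. Guide goes back to the west ledge alone.
7. Guide goes to the east ledge with the cabbage and the lettuce.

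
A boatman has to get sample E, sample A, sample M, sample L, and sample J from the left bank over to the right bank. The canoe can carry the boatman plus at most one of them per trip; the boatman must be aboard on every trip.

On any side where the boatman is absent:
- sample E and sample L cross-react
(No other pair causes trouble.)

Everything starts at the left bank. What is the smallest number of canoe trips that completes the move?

Counting alone: the boatman can take at most 1 across per trip to the right bank, so moving all 5 needs at least 5 loaded trips out, with a return between consecutive ones — at least 9 crossings.
The plan below uses exactly 9 crossings, so it is optimal:
1. Boatman goes to the right bank with sample E.
2. Boatman goes back to the left bank alone.
3. Boatman goes to the right bank with sample A.
4. Boatman goes back to the left bank alone.
5. Boatman goes to the right bank with sample M.
6. Boatman goes back to the left bank alone.
7. Boatman goes to the right bank with sample J.
8. Boatman goes back to the left bank alone.
9. Boatman goes to the right bank with sample L.

9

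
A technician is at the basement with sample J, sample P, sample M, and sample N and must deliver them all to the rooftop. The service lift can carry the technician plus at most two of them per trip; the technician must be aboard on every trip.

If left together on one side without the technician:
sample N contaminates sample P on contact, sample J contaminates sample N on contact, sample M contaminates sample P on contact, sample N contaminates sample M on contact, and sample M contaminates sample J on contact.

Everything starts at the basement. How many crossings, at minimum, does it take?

5

Counting alone: the technician can take at most 2 across per trip to the rooftop, so moving all 4 needs at least 2 loaded trips out, with a return between consecutive ones — at least 3 crossings.
The safety rule pushes this higher. Following every safe sequence of crossings, the most of the 4 that can be at the rooftop as the service lift arrives there on crossing 3 is 3 — never all 4.
So no plan with fewer than 5 crossings exists, and this one achieves 5:
1. Technician goes to the rooftop with sample M and sample N.
2. Technician goes back to the basement with sample M.
3. Technician goes to the rooftop with sample J and sample P.
4. Technician goes back to the basement with sample N.
5. Technician goes to the rooftop with sample M and sample N.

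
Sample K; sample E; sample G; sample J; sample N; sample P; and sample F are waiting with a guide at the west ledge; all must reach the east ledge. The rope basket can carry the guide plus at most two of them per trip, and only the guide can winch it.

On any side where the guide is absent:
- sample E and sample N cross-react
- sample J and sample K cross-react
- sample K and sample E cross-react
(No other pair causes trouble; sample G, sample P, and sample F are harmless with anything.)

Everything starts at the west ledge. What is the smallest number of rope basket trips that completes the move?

7

Counting alone: the guide can take at most 2 across per trip to the east ledge, so moving all 7 needs at least 4 loaded trips out, with a return between consecutive ones — at least 7 crossings.
The plan below uses exactly 7 crossings, so it is optimal:
1. Guide goes to the east ledge with sample E and sample K.  [the west ledge: sample F, sample G, sample J, sample N, sample P | the east ledge: sample E, sample K]
2. Guide goes back to the west ledge with sample K.  [the west ledge: sample F, sample G, sample J, sample K, sample N, sample P | the east ledge: sample E]
3. Guide goes to the east ledge with sample G and sample J.  [the west ledge: sample F, sample K, sample N, sample P | the east ledge: sample E, sample G, sample J]
4. Guide goes back to the west ledge alone.  [the west ledge: sample F, sample K, sample N, sample P | the east ledge: sample E, sample G, sample J]
5. Guide goes to the east ledge with sample F and sample P.  [the west ledge: sample K, sample N | the east ledge: sample E, sample F, sample G, sample J, sample P]
6. Guide goes back to the west ledge alone.  [the west ledge: sample K, sample N | the east ledge: sample E, sample F, sample G, sample J, sample P]
7. Guide goes to the east ledge with sample K and sample N.  [the west ledge: — | the east ledge: sample E, sample F, sample G, sample J, sample K, sample N, sample P]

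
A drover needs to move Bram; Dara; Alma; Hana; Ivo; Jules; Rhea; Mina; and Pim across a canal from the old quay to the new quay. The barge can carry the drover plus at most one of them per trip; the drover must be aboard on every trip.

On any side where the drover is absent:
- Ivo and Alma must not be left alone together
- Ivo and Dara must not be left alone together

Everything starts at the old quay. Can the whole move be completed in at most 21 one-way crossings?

Yes

Yes — this plan uses 19 crossings (≤ 21):
1. Drover goes to the new quay with Ivo.  [the old quay: Alma, Bram, Dara, Hana, Jules, Mina, Pim, Rhea | the new quay: Ivo]
2. Drover goes back to the old quay alone.  [the old quay: Alma, Bram, Dara, Hana, Jules, Mina, Pim, Rhea | the new quay: Ivo]
3. Drover goes to the new quay with Bram.  [the old quay: Alma, Dara, Hana, Jules, Mina, Pim, Rhea | the new quay: Bram, Ivo]
4. Drover goes back to the old quay alone.  [the old quay: Alma, Dara, Hana, Jules, Mina, Pim, Rhea | the new quay: Bram, Ivo]
5. Drover goes to the new quay with Dara.  [the old quay: Alma, Hana, Jules, Mina, Pim, Rhea | the new quay: Bram, Dara, Ivo]
6. Drover goes back to the old quay with Ivo.  [the old quay: Alma, Hana, Ivo, Jules, Mina, Pim, Rhea | the new quay: Bram, Dara]
7. Drover goes to the new quay with Alma.  [the old quay: Hana, Ivo, Jules, Mina, Pim, Rhea | the new quay: Alma, Bram, Dara]
8. Drover goes back to the old quay alone.  [the old quay: Hana, Ivo, Jules, Mina, Pim, Rhea | the new quay: Alma, Bram, Dara]
9. Drover goes to the new quay with Hana.  [the old quay: Ivo, Jules, Mina, Pim, Rhea | the new quay: Alma, Bram, Dara, Hana]
10. Drover goes back to the old quay alone.  [the old quay: Ivo, Jules, Mina, Pim, Rhea | the new quay: Alma, Bram, Dara, Hana]
11. Drover goes to the new quay with Jules.  [the old quay: Ivo, Mina, Pim, Rhea | the new quay: Alma, Bram, Dara, Hana, Jules]
12. Drover goes back to the old quay alone.  [the old quay: Ivo, Mina, Pim, Rhea | the new quay: Alma, Bram, Dara, Hana, Jules]
13. Drover goes to the new quay with Rhea.  [the old quay: Ivo, Mina, Pim | the new quay: Alma, Bram, Dara, Hana, Jules, Rhea]
14. Drover goes back to the old quay alone.  [the old quay: Ivo, Mina, Pim | the new quay: Alma, Bram, Dara, Hana, Jules, Rhea]
15. Drover goes to the new quay with Mina.  [the old quay: Ivo, Pim | the new quay: Alma, Bram, Dara, Hana, Jules, Mina, Rhea]
16. Drover goes back to the old quay alone.  [the old quay: Ivo, Pim | the new quay: Alma, Bram, Dara, Hana, Jules, Mina, Rhea]
17. Drover goes to the new quay with Pim.  [the old quay: Ivo | the new quay: Alma, Bram, Dara, Hana, Jules, Mina, Pim, Rhea]
18. Drover goes back to the old quay alone.  [the old quay: Ivo | the new quay: Alma, Bram, Dara, Hana, Jules, Mina, Pim, Rhea]
19. Drover goes to the new quay with Ivo.  [the old quay: — | the new quay: Alma, Bram, Dara, Hana, Ivo, Jules, Mina, Pim, Rhea]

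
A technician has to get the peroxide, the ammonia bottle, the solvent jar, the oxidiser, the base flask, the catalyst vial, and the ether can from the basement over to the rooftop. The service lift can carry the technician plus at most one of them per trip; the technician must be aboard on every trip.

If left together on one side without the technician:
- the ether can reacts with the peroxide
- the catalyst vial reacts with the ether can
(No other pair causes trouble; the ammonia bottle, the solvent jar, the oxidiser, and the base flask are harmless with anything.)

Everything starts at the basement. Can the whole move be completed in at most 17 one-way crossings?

Yes — this plan uses 15 crossings (≤ 17):
1. Technician goes to the rooftop with the ether can.
2. Technician goes back to the basement alone.
3. Technician goes to the rooftop with the peroxide.
4. Technician goes back to the basement with the ether can.
5. Technician goes to the rooftop with the catalyst vial.
6. Technician goes back to the basement alone.
7. Technician goes to the rooftop with the ammonia bottle.
8. Technician goes back to the basement alone.
9. Technician goes to the rooftop with the solvent jar.
10. Technician goes back to the basement alone.
11. Technician goes to the rooftop with the oxidiser.
12. Technician goes back to the basement alone.
13. Technician goes to the rooftop with the base flask.
14. Technician goes back to the basement alone.
15. Technician goes to the rooftop with the ether can.

Yes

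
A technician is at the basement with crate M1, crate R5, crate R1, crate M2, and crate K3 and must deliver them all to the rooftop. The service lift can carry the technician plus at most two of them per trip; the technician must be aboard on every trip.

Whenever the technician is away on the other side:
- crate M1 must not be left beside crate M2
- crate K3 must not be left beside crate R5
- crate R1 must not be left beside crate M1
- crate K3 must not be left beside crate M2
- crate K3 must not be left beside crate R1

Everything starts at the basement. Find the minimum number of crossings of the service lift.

Counting alone: the technician can take at most 2 across per trip to the rooftop, so moving all 5 needs at least 3 loaded trips out, with a return between consecutive ones — at least 5 crossings.
The safety rule pushes this higher. Following every safe sequence of crossings, the most of the 5 that can be at the rooftop as the service lift arrives there on crossing 5 is 4 — never all 5.
So no plan with fewer than 7 crossings exists, and this one achieves 7:
1. Technician goes to the rooftop with crate K3 and crate M1.
2. Technician goes back to the basement alone.
3. Technician goes to the rooftop with crate R5.
4. Technician goes back to the basement with crate K3.
5. Technician goes to the rooftop with crate M2 and crate R1.
6. Technician goes back to the basement with crate M1.
7. Technician goes to the rooftop with crate K3 and crate M1.

7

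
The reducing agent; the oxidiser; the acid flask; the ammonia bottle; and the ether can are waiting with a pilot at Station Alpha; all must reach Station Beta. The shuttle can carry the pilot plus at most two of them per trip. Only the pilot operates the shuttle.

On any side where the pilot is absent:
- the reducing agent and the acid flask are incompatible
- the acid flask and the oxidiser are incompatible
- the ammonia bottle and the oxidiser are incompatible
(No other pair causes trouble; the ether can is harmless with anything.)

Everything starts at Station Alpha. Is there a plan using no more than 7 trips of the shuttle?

Yes

Yes — this plan uses 5 crossings (≤ 7):
1. Pilot goes to Station Beta with the oxidiser and the reducing agent.
2. Pilot goes back to Station Alpha alone.
3. Pilot goes to Station Beta with the ether can.
4. Pilot goes back to Station Alpha alone.
5. Pilot goes to Station Beta with the acid flask and the ammonia bottle.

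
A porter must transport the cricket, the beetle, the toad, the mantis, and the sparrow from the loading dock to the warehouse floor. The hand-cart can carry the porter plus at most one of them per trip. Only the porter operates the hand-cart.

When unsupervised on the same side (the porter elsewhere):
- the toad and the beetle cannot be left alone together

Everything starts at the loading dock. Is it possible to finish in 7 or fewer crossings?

No

Counting alone: the porter can take at most 1 across per trip to the warehouse floor, so moving all 5 needs at least 5 loaded trips out, with a return between consecutive ones — at least 9 crossings.
Since 7 < 9, 7 crossings cannot be enough. (The shortest complete plan in fact takes 9:)
1. Porter goes to the warehouse floor with the beetle.
2. Porter goes back to the loading dock alone.
3. Porter goes to the warehouse floor with the cricket.
4. Porter goes back to the loading dock alone.
5. Porter goes to the warehouse floor with the mantis.
6. Porter goes back to the loading dock alone.
7. Porter goes to the warehouse floor with the sparrow.
8. Porter goes back to the loading dock alone.
9. Porter goes to the warehouse floor with the toad.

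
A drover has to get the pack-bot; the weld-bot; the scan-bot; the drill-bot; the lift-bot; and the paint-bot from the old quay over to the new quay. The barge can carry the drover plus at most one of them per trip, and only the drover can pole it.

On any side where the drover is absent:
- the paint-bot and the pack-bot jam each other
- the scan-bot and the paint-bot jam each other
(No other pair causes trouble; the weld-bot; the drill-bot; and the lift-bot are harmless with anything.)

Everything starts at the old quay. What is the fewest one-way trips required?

13

Counting alone: the drover can take at most 1 across per trip to the new quay, so moving all 6 needs at least 6 loaded trips out, with a return between consecutive ones — at least 11 crossings.
The safety rule pushes this higher. Following every safe sequence of crossings, the most of the 6 that can be at the new quay as the barge arrives there on crossing 11 is 5 — never all 6.
So no plan with fewer than 13 crossings exists, and this one achieves 13:
1. Drover goes to the new quay with the paint-bot.  [the old quay: the drill-bot, the lift-bot, the pack-bot, the scan-bot, the weld-bot | the new quay: the paint-bot]
2. Drover goes back to the old quay alone.  [the old quay: the drill-bot, the lift-bot, the pack-bot, the scan-bot, the weld-bot | the new quay: the paint-bot]
3. Drover goes to the new quay with the pack-bot.  [the old quay: the drill-bot, the lift-bot, the scan-bot, the weld-bot | the new quay: the pack-bot, the paint-bot]
4. Drover goes back to the old quay with the paint-bot.  [the old quay: the drill-bot, the lift-bot, the paint-bot, the scan-bot, the weld-bot | the new quay: the pack-bot]
5. Drover goes to the new quay with the scan-bot.  [the old quay: the drill-bot, the lift-bot, the paint-bot, the weld-bot | the new quay: the pack-bot, the scan-bot]
6. Drover goes back to the old quay alone.  [the old quay: the drill-bot, the lift-bot, the paint-bot, the weld-bot | the new quay: the pack-bot, the scan-bot]
7. Drover goes to the new quay with the weld-bot.  [the old quay: the drill-bot, the lift-bot, the paint-bot | the new quay: the pack-bot, the scan-bot, the weld-bot]
8. Drover goes back to the old quay alone.  [the old quay: the drill-bot, the lift-bot, the paint-bot | the new quay: the pack-bot, the scan-bot, the weld-bot]
9. Drover goes to the new quay with the drill-bot.  [the old quay: the lift-bot, the paint-bot | the new quay: the drill-bot, the pack-bot, the scan-bot, the weld-bot]
10. Drover goes back to the old quay alone.  [the old quay: the lift-bot, the paint-bot | the new quay: the drill-bot, the pack-bot, the scan-bot, the weld-bot]
11. Drover goes to the new quay with the lift-bot.  [the old quay: the paint-bot | the new quay: the drill-bot, the lift-bot, the pack-bot, the scan-bot, the weld-bot]
12. Drover goes back to the old quay alone.  [the old quay: the paint-bot | the new quay: the drill-bot, the lift-bot, the pack-bot, the scan-bot, the weld-bot]
13. Drover goes to the new quay with the paint-bot.  [the old quay: — | the new quay: the drill-bot, the lift-bot, the pack-bot, the paint-bot, the scan-bot, the weld-bot]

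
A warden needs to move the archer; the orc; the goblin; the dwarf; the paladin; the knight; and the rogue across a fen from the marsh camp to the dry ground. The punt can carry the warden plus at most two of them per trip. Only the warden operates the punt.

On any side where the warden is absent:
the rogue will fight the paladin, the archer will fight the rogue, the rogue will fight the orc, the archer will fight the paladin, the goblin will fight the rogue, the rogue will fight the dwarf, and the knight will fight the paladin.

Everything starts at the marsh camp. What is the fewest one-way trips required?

Counting alone: the warden can take at most 2 across per trip to the dry ground, so moving all 7 needs at least 4 loaded trips out, with a return between consecutive ones — at least 7 crossings.
The safety rule pushes this higher. Following every safe sequence of crossings, the most of the 7 that can be at the dry ground as the punt arrives there on crossings 7, 9 is 5, 6 respectively — never all 7.
So no plan with fewer than 11 crossings exists, and this one achieves 11:
1. Warden goes to the dry ground with the paladin and the rogue.  [the marsh camp: the archer, the dwarf, the goblin, the knight, the orc | the dry ground: the paladin, the rogue]
2. Warden goes back to the marsh camp with the paladin.  [the marsh camp: the archer, the dwarf, the goblin, the knight, the orc, the paladin | the dry ground: the rogue]
3. Warden goes to the dry ground with the archer and the knight.  [the marsh camp: the dwarf, the goblin, the orc, the paladin | the dry ground: the archer, the knight, the rogue]
4. Warden goes back to the marsh camp with the archer.  [the marsh camp: the archer, the dwarf, the goblin, the orc, the paladin | the dry ground: the knight, the rogue]
5. Warden goes to the dry ground with the archer and the orc.  [the marsh camp: the dwarf, the goblin, the paladin | the dry ground: the archer, the knight, the orc, the rogue]
6. Warden goes back to the marsh camp with the rogue.  [the marsh camp: the dwarf, the goblin, the paladin, the rogue | the dry ground: the archer, the knight, the orc]
7. Warden goes to the dry ground with the goblin and the rogue.  [the marsh camp: the dwarf, the paladin | the dry ground: the archer, the goblin, the knight, the orc, the rogue]
8. Warden goes back to the marsh camp with the rogue.  [the marsh camp: the dwarf, the paladin, the rogue | the dry ground: the archer, the goblin, the knight, the orc]
9. Warden goes to the dry ground with the dwarf and the paladin.  [the marsh camp: the rogue | the dry ground: the archer, the dwarf, the goblin, the knight, the orc, the paladin]
10. Warden goes back to the marsh camp with the paladin.  [the marsh camp: the paladin, the rogue | the dry ground: the archer, the dwarf, the goblin, the knight, the orc]
11. Warden goes to the dry ground with the paladin and the rogue.  [the marsh camp: — | the dry ground: the archer, the dwarf, the goblin, the knight, the orc, the paladin, the rogue]

11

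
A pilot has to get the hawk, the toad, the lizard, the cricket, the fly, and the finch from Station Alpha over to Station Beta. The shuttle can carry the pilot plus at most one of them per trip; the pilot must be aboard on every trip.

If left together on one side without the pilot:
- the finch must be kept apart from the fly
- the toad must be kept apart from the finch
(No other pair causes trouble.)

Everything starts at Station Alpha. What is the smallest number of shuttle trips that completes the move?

Counting alone: the pilot can take at most 1 across per trip to Station Beta, so moving all 6 needs at least 6 loaded trips out, with a return between consecutive ones — at least 11 crossings.
The safety rule pushes this higher. Following every safe sequence of crossings, the most of the 6 that can be at Station Beta as the shuttle arrives there on crossing 11 is 5 — never all 6.
So no plan with fewer than 13 crossings exists, and this one achieves 13:
1. Pilot goes to Station Beta with the finch.
2. Pilot goes back to Station Alpha alone.
3. Pilot goes to Station Beta with the hawk.
4. Pilot goes back to Station Alpha alone.
5. Pilot goes to Station Beta with the toad.
6. Pilot goes back to Station Alpha with the finch.
7. Pilot goes to Station Beta with the fly.
8. Pilot goes back to Station Alpha alone.
9. Pilot goes to Station Beta with the lizard.
10. Pilot goes back to Station Alpha alone.
11. Pilot goes to Station Beta with the cricket.
12. Pilot goes back to Station Alpha alone.
13. Pilot goes to Station Beta with the finch.

13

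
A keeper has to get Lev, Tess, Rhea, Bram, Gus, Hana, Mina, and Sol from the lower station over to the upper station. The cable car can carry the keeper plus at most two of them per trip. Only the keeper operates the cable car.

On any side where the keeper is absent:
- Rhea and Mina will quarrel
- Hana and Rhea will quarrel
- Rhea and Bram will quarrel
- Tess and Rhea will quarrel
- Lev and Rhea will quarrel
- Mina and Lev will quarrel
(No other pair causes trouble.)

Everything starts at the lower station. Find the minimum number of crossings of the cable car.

13

Counting alone: the keeper can take at most 2 across per trip to the upper station, so moving all 8 needs at least 4 loaded trips out, with a return between consecutive ones — at least 7 crossings.
The safety rule pushes this higher. Following every safe sequence of crossings, the most of the 8 that can be at the upper station as the cable car arrives there on crossings 7, 9, 11 is 5, 6, 7 respectively — never all 8.
So no plan with fewer than 13 crossings exists, and this one achieves 13:
1. Keeper goes to the upper station with Lev and Rhea.  [the lower station: Bram, Gus, Hana, Mina, Sol, Tess | the upper station: Lev, Rhea]
2. Keeper goes back to the lower station with Lev.  [the lower station: Bram, Gus, Hana, Lev, Mina, Sol, Tess | the upper station: Rhea]
3. Keeper goes to the upper station with Lev and Tess.  [the lower station: Bram, Gus, Hana, Mina, Sol | the upper station: Lev, Rhea, Tess]
4. Keeper goes back to the lower station with Rhea.  [the lower station: Bram, Gus, Hana, Mina, Rhea, Sol | the upper station: Lev, Tess]
5. Keeper goes to the upper station with Bram and Rhea.  [the lower station: Gus, Hana, Mina, Sol | the upper station: Bram, Lev, Rhea, Tess]
6. Keeper goes back to the lower station with Rhea.  [the lower station: Gus, Hana, Mina, Rhea, Sol | the upper station: Bram, Lev, Tess]
7. Keeper goes to the upper station with Gus and Rhea.  [the lower station: Hana, Mina, Sol | the upper station: Bram, Gus, Lev, Rhea, Tess]
8. Keeper goes back to the lower station with Rhea.  [the lower station: Hana, Mina, Rhea, Sol | the upper station: Bram, Gus, Lev, Tess]
9. Keeper goes to the upper station with Hana and Rhea.  [the lower station: Mina, Sol | the upper station: Bram, Gus, Hana, Lev, Rhea, Tess]
10. Keeper goes back to the lower station with Rhea.  [the lower station: Mina, Rhea, Sol | the upper station: Bram, Gus, Hana, Lev, Tess]
11. Keeper goes to the upper station with Rhea and Sol.  [the lower station: Mina | the upper station: Bram, Gus, Hana, Lev, Rhea, Sol, Tess]
12. Keeper goes back to the lower station with Rhea.  [the lower station: Mina, Rhea | the upper station: Bram, Gus, Hana, Lev, Sol, Tess]
13. Keeper goes to the upper station with Mina and Rhea.  [the lower station: — | the upper station: Bram, Gus, Hana, Lev, Mina, Rhea, Sol, Tess]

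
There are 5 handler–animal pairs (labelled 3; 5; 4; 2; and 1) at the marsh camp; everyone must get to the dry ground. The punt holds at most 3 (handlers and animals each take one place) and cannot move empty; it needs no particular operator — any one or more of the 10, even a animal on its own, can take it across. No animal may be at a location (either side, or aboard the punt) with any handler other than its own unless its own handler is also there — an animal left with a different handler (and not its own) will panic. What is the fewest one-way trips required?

Counting alone: each trip to the dry ground takes at most 3 across and each return brings at least 1 back, so after t trips out (and t−1 returns) at most 3t − (t−1) of the 10 are across; that first reaches 10 at t = 5, so at least 9 crossings are needed.
The safety rule pushes this higher. Following every safe sequence of crossings, the most of the 10 that can be at the dry ground as the punt arrives there on crossing 9 is 9 — never all 10.
So no plan with fewer than 11 crossings exists, and this one achieves 11:
1. animal 3 and handler 3 cross → the dry ground.
2. handler 3 crosses ← the marsh camp.
3. animal 2, animal 4, and animal 5 cross → the dry ground.
4. animal 3 crosses ← the marsh camp.
5. handler 2, handler 4, and handler 5 cross → the dry ground.
6. animal 5 and handler 5 cross ← the marsh camp.
7. handler 1, handler 3, and handler 5 cross → the dry ground.
8. animal 4 crosses ← the marsh camp.
9. animal 3 and animal 5 cross → the dry ground.
10. animal 3 crosses ← the marsh camp.
11. animal 1, animal 3, and animal 4 cross → the dry ground.

11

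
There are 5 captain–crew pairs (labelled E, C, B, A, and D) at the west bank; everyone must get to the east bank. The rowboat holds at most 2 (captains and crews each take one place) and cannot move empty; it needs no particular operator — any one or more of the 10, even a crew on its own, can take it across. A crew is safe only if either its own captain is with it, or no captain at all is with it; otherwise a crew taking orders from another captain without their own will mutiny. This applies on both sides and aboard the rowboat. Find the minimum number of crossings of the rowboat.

impossible

Following every safe sequence of crossings from the start, the most of the 10 that can be at the east bank as the rowboat arrives there on crossings 1, 3, 5, 7 is 2, 3, 4, 5 respectively; the best ever achieved is 5 of 10.
From crossing 9 on, no configuration arises that was not already reachable earlier: only 82 distinct safe configurations (who is on which side, and where the rowboat is) can ever be reached, none of them has everyone across, and every continuation just revisits them. So no valid plan exists.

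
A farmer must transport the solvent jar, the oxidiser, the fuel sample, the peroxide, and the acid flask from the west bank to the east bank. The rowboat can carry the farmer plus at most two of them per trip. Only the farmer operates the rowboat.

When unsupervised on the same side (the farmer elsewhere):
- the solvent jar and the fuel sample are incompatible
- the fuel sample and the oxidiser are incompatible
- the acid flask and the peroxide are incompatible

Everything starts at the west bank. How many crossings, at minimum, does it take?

Counting alone: the farmer can take at most 2 across per trip to the east bank, so moving all 5 needs at least 3 loaded trips out, with a return between consecutive ones — at least 5 crossings.
The plan below uses exactly 5 crossings, so it is optimal:
1. Farmer goes to the east bank with the fuel sample and the peroxide.  [the west bank: the acid flask, the oxidiser, the solvent jar | the east bank: the fuel sample, the peroxide]
2. Farmer goes back to the west bank alone.  [the west bank: the acid flask, the oxidiser, the solvent jar | the east bank: the fuel sample, the peroxide]
3. Farmer goes to the east bank with the oxidiser and the solvent jar.  [the west bank: the acid flask | the east bank: the fuel sample, the oxidiser, the peroxide, the solvent jar]
4. Farmer goes back to the west bank with the fuel sample.  [the west bank: the acid flask, the fuel sample | the east bank: the oxidiser, the peroxide, the solvent jar]
5. Farmer goes to the east bank with the acid flask and the fuel sample.  [the west bank: — | the east bank: the acid flask, the fuel sample, the oxidiser, the peroxide, the solvent jar]

5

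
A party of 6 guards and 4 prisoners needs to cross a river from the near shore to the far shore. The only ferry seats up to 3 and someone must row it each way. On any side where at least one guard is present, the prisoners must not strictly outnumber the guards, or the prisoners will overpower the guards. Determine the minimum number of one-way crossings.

Counting alone: each trip to the far shore takes at most 3 across and each return brings at least 1 back, so after t trips out (and t−1 returns) at most 3t − (t−1) of the 10 are across; that first reaches 10 at t = 5, so at least 9 crossings are needed.
The plan below uses exactly 9 crossings, so it is optimal:
1. 2 prisoners → the far shore.  (the near shore: 6G 2P; the far shore: 0G 2P)
2. 1 prisoner ← the near shore.  (the near shore: 6G 3P; the far shore: 0G 1P)
3. 3 prisoners → the far shore.  (the near shore: 6G 0P; the far shore: 0G 4P)
4. 1 prisoner ← the near shore.  (the near shore: 6G 1P; the far shore: 0G 3P)
5. 3 guards → the far shore.  (the near shore: 3G 1P; the far shore: 3G 3P)
6. 1 prisoner ← the near shore.  (the near shore: 3G 2P; the far shore: 3G 2P)
7. 1 guard and 2 prisoners → the far shore.  (the near shore: 2G 0P; the far shore: 4G 4P)
8. 1 prisoner ← the near shore.  (the near shore: 2G 1P; the far shore: 4G 3P)
9. 2 guards and 1 prisoner → the far shore.  (the near shore: 0G 0P; the far shore: 6G 4P)

9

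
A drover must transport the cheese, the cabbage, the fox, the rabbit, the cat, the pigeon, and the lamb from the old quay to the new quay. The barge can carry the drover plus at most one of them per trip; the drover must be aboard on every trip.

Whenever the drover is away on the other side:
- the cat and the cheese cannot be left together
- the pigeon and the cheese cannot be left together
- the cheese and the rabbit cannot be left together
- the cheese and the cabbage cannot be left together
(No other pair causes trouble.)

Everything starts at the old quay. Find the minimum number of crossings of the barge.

impossible

Following every safe sequence of crossings from the start, the most of the 7 that can be at the new quay as the barge arrives there on crossings 1, 3, 5, 7 is 1, 2, 3, 4 respectively; the best ever achieved is 4 of 7.
From crossing 9 on, no configuration arises that was not already reachable earlier: only 44 distinct safe configurations (who is on which side, and where the barge is) can ever be reached, none of them has everyone across, and every continuation just revisits them. So no valid plan exists.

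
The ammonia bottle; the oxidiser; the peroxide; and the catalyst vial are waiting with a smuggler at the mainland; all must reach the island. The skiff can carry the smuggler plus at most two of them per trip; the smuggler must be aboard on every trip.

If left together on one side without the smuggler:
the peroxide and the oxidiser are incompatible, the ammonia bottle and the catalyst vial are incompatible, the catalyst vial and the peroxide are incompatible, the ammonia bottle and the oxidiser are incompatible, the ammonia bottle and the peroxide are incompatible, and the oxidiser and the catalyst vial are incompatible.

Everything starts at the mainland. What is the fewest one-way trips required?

Whatever the first load, the items left behind include a forbidden pair without the smuggler. No opening move is safe, so no plan exists.

impossible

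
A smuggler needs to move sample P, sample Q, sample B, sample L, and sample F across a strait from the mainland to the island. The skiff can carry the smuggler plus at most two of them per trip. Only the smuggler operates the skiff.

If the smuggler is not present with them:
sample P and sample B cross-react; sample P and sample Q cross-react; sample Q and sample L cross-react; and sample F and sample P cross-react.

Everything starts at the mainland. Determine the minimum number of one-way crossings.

Counting alone: the smuggler can take at most 2 across per trip to the island, so moving all 5 needs at least 3 loaded trips out, with a return between consecutive ones — at least 5 crossings.
The plan below uses exactly 5 crossings, so it is optimal:
1. Smuggler goes to the island with sample P and sample Q.  [the mainland: sample B, sample F, sample L | the island: sample P, sample Q]
2. Smuggler goes back to the mainland with sample P.  [the mainland: sample B, sample F, sample L, sample P | the island: sample Q]
3. Smuggler goes to the island with sample B and sample F.  [the mainland: sample L, sample P | the island: sample B, sample F, sample Q]
4. Smuggler goes back to the mainland alone.  [the mainland: sample L, sample P | the island: sample B, sample F, sample Q]
5. Smuggler goes to the island with sample L and sample P.  [the mainland: — | the island: sample B, sample F, sample L, sample P, sample Q]

5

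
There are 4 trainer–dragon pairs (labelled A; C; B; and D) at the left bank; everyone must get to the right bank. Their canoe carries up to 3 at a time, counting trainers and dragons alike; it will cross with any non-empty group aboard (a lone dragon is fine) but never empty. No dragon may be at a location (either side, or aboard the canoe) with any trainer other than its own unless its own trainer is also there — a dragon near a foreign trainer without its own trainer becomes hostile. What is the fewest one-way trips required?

9

Counting alone: each trip to the right bank takes at most 3 across and each return brings at least 1 back, so after t trips out (and t−1 returns) at most 3t − (t−1) of the 8 are across; that first reaches 8 at t = 4, so at least 7 crossings are needed.
The safety rule pushes this higher. Following every safe sequence of crossings, the most of the 8 that can be at the right bank as the canoe arrives there on crossing 7 is 7 — never all 8.
So no plan with fewer than 9 crossings exists, and this one achieves 9:
1. dragon A and trainer A cross → the right bank.
2. trainer A crosses ← the left bank.
3. dragon C, trainer A, and trainer C cross → the right bank.
4. dragon A and trainer A cross ← the left bank.
5. trainer A, trainer B, and trainer D cross → the right bank.
6. dragon C crosses ← the left bank.
7. dragon A and dragon C cross → the right bank.
8. dragon A crosses ← the left bank.
9. dragon A, dragon B, and dragon D cross → the right bank.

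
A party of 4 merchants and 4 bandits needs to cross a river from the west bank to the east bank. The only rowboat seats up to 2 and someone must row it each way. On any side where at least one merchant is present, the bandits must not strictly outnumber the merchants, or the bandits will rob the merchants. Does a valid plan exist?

Following every safe sequence of crossings from the start, the most of the 8 that can be at the east bank as the rowboat arrives there on crossings 1, 3, 5 is 2, 3, 4 respectively; the best ever achieved is 4 of 8.
From crossing 7 on, no configuration arises that was not already reachable earlier: only 11 distinct safe configurations (who is on which side, and where the rowboat is) can ever be reached, none of them has everyone across, and every continuation just revisits them. They are: 0 merchants + 0 bandits across (rowboat back at the start); 0 merchants + 1 bandit across (rowboat there); 0 merchants + 1 bandit across (rowboat back at the start); 0 merchants + 2 bandits across (rowboat there); 0 merchants + 2 bandits across (rowboat back at the start); 0 merchants + 3 bandits across (rowboat there); 0 merchants + 3 bandits across (rowboat back at the start); 0 merchants + 4 bandits across (rowboat there); 1 merchant + 1 bandit across (rowboat there); 1 merchant + 1 bandit across (rowboat back at the start); 2 merchants + 2 bandits across (rowboat there). So no valid plan exists.

No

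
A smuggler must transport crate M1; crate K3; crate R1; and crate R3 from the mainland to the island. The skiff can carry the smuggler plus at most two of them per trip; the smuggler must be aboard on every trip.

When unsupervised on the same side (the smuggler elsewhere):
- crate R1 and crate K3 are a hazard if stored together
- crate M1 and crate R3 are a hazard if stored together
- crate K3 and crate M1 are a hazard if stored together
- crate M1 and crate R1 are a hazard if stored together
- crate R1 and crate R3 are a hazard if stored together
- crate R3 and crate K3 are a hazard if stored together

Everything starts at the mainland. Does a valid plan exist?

Whatever the first load, the items left behind include a forbidden pair without the smuggler. No opening move is safe, so no plan exists.

No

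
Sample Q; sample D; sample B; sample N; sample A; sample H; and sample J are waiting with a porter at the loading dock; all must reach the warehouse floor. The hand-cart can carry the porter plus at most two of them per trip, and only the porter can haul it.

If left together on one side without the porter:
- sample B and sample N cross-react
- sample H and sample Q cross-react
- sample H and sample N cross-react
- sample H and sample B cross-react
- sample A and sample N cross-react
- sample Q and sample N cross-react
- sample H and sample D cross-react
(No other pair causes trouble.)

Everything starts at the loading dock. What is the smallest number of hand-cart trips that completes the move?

Counting alone: the porter can take at most 2 across per trip to the warehouse floor, so moving all 7 needs at least 4 loaded trips out, with a return between consecutive ones — at least 7 crossings.
The safety rule pushes this higher. Following every safe sequence of crossings, the most of the 7 that can be at the warehouse floor as the hand-cart arrives there on crossings 7, 9 is 5, 6 respectively — never all 7.
So no plan with fewer than 11 crossings exists, and this one achieves 11:
1. Porter goes to the warehouse floor with sample H and sample N.
2. Porter goes back to the loading dock with sample N.
3. Porter goes to the warehouse floor with sample D and sample N.
4. Porter goes back to the loading dock with sample H.
5. Porter goes to the warehouse floor with sample B and sample Q.
6. Porter goes back to the loading dock with sample N.
7. Porter goes to the warehouse floor with sample A and sample N.
8. Porter goes back to the loading dock with sample N.
9. Porter goes to the warehouse floor with sample J and sample N.
10. Porter goes back to the loading dock with sample N.
11. Porter goes to the warehouse floor with sample H and sample N.

11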